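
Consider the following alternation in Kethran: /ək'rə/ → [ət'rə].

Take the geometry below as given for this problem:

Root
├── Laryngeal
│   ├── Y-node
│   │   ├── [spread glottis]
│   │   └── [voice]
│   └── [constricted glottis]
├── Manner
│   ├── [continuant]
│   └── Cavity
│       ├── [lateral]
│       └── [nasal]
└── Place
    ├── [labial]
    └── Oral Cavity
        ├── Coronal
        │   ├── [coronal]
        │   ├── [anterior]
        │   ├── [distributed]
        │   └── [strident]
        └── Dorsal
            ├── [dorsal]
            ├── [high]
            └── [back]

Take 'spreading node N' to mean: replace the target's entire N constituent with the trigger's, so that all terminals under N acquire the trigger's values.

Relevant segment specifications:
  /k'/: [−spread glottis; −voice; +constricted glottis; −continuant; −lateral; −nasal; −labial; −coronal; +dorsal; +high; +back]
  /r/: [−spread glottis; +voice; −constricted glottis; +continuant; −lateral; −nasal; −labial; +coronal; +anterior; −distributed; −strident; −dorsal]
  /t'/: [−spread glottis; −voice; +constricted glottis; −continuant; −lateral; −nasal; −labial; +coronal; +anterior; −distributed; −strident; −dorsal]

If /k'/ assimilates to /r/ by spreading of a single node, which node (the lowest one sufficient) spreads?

Oral Cavity

The alternation /k'/ → [t'] changes [coronal], [anterior], [distributed], [strident], [dorsal], [high], [back] and nothing else.
In this geometry the lowest node dominating all of them is Oral Cavity: every daughter of Oral Cavity dominates only a proper subset, so no lower node suffices.
Delinking /k'/'s Oral Cavity and associating /r/'s Oral Cavity gives precisely the feature bundle of [t'].
Features on which the two segments disagree outside Oral Cavity, such as [voice], [constricted glottis], are unchanged — nothing dominating them spread, and Oral Cavity is the minimal sufficient constituent.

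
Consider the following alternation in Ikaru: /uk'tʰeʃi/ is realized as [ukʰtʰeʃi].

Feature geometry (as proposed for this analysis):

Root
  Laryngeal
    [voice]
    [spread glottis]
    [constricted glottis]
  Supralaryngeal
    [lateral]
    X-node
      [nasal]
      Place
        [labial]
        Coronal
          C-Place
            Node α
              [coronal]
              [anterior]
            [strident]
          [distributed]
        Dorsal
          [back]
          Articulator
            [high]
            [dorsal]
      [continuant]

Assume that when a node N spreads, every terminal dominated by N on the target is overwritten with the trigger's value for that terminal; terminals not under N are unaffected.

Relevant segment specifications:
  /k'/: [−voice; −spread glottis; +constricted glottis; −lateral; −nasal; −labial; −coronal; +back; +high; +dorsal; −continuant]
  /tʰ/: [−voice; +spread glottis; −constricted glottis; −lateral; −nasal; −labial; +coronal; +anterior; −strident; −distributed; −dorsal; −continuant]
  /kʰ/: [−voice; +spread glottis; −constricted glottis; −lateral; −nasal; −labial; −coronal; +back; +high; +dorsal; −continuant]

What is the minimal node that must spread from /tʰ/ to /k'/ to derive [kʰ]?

Feature comparison: [spread glottis], [constricted glottis] differ between /k'/ and [kʰ]; the remaining terminals match.
These terminals are all dominated by Laryngeal, and no proper subconstituent of Laryngeal covers them all; Laryngeal is their lowest common ancestor.
If Laryngeal spreads, every terminal under it takes /tʰ/'s value, producing [kʰ] as observed.
Had Root spread, [dorsal], [coronal] would have taken /tʰ/'s values; they stay as in /k'/, confirming the spreading constituent is exactly Laryngeal.

Laryngeal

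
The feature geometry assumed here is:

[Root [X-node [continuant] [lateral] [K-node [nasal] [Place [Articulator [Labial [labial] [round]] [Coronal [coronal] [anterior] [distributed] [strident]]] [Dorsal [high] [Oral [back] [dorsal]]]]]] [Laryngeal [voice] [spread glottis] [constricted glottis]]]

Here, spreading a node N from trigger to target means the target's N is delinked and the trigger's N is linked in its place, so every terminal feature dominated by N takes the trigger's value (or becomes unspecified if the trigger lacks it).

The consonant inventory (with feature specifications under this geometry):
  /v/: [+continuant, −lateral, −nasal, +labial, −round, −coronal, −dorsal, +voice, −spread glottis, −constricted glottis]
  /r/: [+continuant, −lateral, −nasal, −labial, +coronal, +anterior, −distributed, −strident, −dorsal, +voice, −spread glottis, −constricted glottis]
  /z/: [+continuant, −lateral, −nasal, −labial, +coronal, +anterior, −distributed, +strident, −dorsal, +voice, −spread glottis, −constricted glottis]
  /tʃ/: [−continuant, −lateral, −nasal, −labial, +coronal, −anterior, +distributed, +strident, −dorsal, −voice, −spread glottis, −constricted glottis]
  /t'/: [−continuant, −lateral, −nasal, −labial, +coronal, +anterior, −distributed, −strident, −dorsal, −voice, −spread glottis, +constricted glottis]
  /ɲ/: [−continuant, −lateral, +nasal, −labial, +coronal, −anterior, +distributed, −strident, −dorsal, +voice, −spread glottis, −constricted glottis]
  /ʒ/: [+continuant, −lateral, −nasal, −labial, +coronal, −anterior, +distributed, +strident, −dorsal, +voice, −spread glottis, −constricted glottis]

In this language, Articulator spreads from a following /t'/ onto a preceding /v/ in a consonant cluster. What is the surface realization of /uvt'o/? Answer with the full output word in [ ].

Terminals under Articulator in this geometry: [labial], [round], [coronal], [anterior], [distributed], [strident].
After delinking /v/'s Articulator and linking /t'/'s, the affected terminals become [−labial], [+coronal], [+anterior], [−distributed], [−strident]; [continuant], [lateral], [nasal], … (outside Articulator) are retained from /v/.
Among the inventory, only /r/ has exactly this specification, giving the surface form [urt'o].

[urt'o]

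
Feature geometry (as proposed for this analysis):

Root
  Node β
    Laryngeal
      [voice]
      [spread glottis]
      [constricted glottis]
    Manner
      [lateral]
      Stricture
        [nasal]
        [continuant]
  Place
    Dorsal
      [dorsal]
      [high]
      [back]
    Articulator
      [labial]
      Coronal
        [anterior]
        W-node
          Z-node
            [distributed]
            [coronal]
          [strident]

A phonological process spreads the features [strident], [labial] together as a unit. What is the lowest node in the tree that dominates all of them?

[strident] lies under W-node (below Place).
[labial]: Root ▹ Place ▹ Articulator ▹ [labial].
These paths first converge at Articulator; no daughter of Articulator dominates all 2 features, so Articulator is the minimal constituent.

Articulator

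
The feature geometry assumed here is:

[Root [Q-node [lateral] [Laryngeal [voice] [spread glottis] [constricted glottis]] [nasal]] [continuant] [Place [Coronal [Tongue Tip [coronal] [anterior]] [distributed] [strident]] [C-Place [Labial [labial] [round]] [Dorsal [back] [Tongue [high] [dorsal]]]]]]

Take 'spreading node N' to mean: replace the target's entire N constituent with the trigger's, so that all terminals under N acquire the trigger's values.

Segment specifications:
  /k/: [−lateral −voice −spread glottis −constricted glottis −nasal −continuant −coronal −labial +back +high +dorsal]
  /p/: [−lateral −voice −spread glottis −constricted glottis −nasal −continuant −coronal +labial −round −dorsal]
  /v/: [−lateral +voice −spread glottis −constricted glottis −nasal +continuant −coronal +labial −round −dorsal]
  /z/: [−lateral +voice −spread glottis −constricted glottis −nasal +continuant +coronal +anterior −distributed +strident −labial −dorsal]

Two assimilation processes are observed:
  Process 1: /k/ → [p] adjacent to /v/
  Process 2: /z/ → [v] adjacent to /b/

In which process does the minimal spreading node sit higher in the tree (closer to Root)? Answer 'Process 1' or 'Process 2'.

In Process 1, [labial], [round], [dorsal], [high], [back] change, so the minimal spreading node is C-Place at depth 2.
In Process 2, [labial], [round], [coronal], [anterior], [distributed], [strident] change, so the minimal spreading node is Place at depth 1.
Place (depth 1) sits above C-Place (depth 2), making Process 2 the one with the higher spreading node.

Process 2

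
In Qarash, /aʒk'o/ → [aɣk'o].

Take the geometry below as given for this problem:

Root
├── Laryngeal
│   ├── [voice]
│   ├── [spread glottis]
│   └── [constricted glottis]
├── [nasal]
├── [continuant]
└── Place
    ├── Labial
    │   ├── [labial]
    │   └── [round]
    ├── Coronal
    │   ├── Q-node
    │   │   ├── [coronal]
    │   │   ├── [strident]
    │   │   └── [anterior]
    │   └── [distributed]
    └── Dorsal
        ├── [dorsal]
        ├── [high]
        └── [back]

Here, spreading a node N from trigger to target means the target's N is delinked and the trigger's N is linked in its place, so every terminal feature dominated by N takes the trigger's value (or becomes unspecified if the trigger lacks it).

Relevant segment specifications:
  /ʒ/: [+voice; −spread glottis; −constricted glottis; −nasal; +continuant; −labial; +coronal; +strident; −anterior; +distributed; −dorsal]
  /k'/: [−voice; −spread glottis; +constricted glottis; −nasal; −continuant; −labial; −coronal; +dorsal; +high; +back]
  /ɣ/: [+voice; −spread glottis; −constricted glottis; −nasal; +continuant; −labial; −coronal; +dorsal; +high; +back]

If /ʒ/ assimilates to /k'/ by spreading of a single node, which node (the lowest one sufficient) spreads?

Place

The alternation /ʒ/ → [ɣ] changes [coronal], [anterior], [distributed], [strident], [dorsal], [high], [back] and nothing else.
Tracing each changed feature up the tree, the paths first meet at Place; any lower node misses at least one of them.
Spreading Place from /k'/ overwrites each of those terminals with /k'/'s values, yielding exactly [ɣ].
Since [voice], [continuant] are preserved even though /k'/ disagrees there, no node above Place spread.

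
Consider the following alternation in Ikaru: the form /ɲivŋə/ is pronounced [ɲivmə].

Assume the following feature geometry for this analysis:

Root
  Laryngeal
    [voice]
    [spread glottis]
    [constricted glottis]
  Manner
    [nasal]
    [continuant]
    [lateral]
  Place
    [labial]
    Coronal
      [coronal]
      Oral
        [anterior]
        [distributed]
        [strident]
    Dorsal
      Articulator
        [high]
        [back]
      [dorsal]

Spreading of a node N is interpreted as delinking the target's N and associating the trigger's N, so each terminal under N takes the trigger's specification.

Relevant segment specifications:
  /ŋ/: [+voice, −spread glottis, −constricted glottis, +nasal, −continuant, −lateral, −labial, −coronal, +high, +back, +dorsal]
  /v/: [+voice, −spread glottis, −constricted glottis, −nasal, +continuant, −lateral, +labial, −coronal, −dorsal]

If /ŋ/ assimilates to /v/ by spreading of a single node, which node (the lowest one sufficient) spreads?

Feature comparison: [labial], [dorsal], [high], [back] differ between /ŋ/ and [m]; the remaining terminals match.
Tracing each changed feature up the tree, the paths first meet at Place; any lower node misses at least one of them.
If Place spreads, every terminal under it takes /v/'s value, producing [m] as observed.
Had Root spread, [continuant], [nasal] would have taken /v/'s values; they stay as in /ŋ/, confirming the spreading constituent is exactly Place.

Place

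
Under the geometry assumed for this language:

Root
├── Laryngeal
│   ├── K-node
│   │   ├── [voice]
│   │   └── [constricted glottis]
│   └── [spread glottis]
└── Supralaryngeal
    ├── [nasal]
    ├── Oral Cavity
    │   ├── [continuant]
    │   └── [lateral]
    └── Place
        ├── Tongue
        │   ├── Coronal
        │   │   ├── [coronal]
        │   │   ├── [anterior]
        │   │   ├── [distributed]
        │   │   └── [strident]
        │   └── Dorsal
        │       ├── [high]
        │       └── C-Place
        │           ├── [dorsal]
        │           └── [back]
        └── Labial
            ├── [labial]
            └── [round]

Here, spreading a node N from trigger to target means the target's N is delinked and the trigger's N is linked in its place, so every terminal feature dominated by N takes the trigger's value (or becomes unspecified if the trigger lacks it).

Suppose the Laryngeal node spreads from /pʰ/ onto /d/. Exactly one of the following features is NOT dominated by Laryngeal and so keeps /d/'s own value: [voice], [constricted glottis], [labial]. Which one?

The terminals dominated by Laryngeal are [voice], [constricted glottis], [spread glottis].
[constricted glottis], [voice] all lie under Laryngeal, so they are overwritten when Laryngeal spreads.
[labial] attaches under Labial, not under Laryngeal, so /d/ retains its own value for [labial].

[labial]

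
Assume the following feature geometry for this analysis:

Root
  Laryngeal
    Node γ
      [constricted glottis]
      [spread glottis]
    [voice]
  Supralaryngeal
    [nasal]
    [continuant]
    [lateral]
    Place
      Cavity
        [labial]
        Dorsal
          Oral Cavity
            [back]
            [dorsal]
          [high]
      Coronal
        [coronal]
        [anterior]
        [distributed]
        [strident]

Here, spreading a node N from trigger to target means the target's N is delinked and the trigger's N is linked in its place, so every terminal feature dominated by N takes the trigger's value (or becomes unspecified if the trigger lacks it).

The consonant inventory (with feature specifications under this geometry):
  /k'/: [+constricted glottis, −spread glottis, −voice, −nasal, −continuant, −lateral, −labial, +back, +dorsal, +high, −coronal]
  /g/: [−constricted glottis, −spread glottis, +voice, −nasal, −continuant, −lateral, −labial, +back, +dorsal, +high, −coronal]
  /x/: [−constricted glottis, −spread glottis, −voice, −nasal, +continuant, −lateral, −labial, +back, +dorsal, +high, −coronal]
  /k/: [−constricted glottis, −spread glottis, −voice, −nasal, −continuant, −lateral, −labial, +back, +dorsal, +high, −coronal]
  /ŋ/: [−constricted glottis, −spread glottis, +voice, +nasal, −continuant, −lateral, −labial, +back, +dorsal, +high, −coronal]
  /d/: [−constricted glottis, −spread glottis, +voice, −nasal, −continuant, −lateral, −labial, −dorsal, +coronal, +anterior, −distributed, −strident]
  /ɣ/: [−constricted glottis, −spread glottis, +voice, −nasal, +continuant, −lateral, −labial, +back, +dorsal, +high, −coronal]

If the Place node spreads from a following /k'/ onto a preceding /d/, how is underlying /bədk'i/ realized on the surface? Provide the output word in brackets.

The Place node dominates the terminals [labial], [back], [dorsal], [high], [coronal], [anterior], [distributed], [strident].
The target acquires /k'/'s values for everything under Place — [−labial], [+back], [+dorsal], [+high], [−coronal] — while keeping its own [constricted glottis], [spread glottis], [voice], ….
This feature bundle is that of [g], so /bədk'i/ surfaces as [bəgk'i].

[bəgk'i]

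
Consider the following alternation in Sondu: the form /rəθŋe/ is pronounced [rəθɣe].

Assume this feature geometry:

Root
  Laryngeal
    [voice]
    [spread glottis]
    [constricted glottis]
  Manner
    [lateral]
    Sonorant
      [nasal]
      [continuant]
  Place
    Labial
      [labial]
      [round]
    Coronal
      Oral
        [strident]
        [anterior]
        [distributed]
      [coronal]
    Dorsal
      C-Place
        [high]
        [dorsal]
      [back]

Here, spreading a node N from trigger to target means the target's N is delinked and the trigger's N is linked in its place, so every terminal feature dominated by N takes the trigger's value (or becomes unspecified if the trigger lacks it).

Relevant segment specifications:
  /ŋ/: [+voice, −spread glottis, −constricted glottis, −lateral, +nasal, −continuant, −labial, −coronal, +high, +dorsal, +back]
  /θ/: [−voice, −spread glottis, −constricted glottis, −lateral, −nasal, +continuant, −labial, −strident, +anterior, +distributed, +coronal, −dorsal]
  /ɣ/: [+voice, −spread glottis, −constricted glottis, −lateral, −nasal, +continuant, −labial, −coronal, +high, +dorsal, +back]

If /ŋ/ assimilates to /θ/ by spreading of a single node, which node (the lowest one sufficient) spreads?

Sonorant

The alternation /ŋ/ → [ɣ] changes [nasal], [continuant] and nothing else.
The smallest constituent containing every changed terminal is Sonorant — each of its daughters lacks at least one of the affected features.
Spreading Sonorant from /θ/ overwrites each of those terminals with /θ/'s values, yielding exactly [ɣ].
Features on which the two segments disagree outside Sonorant, such as [coronal], [dorsal], are unchanged — nothing dominating them spread, and Sonorant is the minimal sufficient constituent.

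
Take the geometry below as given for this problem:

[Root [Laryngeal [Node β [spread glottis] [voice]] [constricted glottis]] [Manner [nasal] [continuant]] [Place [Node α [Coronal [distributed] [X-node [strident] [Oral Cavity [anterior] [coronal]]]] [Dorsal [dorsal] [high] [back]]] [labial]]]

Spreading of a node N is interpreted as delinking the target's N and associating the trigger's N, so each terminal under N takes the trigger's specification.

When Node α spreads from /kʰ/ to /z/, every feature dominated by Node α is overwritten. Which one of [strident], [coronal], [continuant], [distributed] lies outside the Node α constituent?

Under this geometry, Node α contains [distributed], [strident], [anterior], [coronal], [dorsal], [high], [back].
[strident], [coronal], [distributed] all lie under Node α, so they are overwritten when Node α spreads.
[continuant] is not within the Node α subtree (it hangs from Manner), so /z/'s [continuant] value survives.

[continuant]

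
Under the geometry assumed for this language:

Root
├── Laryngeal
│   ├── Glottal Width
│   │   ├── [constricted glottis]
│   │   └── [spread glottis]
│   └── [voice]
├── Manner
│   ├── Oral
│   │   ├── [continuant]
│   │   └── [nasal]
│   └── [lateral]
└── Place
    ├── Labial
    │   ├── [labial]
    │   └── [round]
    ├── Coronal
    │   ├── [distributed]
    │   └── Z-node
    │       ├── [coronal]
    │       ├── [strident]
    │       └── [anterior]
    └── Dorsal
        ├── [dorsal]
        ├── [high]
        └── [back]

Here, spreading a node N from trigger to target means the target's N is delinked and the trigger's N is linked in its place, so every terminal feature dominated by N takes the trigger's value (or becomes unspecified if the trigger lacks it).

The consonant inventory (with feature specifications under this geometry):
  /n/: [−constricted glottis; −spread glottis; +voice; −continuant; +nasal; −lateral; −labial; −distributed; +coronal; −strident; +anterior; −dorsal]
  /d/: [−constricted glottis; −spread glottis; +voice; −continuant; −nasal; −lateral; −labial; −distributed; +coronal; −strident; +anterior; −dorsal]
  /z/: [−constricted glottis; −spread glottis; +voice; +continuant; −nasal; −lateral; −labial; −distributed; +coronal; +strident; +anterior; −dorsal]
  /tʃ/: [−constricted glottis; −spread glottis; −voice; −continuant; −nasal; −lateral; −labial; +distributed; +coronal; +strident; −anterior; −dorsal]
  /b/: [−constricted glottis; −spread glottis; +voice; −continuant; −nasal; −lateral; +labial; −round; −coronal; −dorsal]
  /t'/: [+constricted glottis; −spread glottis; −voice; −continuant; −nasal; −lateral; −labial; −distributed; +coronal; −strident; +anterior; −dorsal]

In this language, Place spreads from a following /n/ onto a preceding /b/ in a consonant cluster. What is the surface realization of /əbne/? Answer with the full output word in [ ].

Place immediately or transitively dominates [labial], [round], [distributed], [coronal], [strident], [anterior], [dorsal], [high], [back].
After delinking /b/'s Place and linking /n/'s, the affected terminals become [−labial], [−distributed], [+coronal], [−strident], [+anterior], [−dorsal]; [constricted glottis], [spread glottis], [voice], … (outside Place) are retained from /b/.
Among the inventory, only /d/ has exactly this specification, giving the surface form [ədne].

[ədne]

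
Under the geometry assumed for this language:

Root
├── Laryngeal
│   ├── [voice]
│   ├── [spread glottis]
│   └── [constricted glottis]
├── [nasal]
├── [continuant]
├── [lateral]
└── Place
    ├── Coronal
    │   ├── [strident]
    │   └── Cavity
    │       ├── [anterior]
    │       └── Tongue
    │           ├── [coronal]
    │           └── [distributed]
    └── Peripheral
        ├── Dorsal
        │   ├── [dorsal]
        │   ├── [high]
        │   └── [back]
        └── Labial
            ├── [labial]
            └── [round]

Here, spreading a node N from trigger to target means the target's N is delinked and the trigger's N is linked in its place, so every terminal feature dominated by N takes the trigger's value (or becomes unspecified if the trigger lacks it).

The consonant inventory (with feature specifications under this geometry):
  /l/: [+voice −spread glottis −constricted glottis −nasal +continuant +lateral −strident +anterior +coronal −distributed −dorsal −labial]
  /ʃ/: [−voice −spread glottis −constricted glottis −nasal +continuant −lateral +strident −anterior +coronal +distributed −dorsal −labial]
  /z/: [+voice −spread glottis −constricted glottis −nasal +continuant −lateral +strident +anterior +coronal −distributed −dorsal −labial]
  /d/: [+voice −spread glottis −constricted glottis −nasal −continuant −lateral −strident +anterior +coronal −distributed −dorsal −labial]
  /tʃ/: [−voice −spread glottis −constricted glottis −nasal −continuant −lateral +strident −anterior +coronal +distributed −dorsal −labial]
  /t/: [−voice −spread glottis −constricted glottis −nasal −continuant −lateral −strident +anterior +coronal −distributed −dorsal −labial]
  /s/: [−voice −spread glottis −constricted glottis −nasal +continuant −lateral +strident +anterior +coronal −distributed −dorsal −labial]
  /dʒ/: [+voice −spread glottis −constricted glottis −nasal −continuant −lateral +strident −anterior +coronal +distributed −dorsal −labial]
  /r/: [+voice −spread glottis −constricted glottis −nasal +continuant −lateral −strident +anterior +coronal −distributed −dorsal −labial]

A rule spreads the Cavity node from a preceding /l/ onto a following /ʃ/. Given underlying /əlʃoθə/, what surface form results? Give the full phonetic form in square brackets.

[əlsoθə]

The Cavity node dominates the terminals [anterior], [coronal], [distributed].
The target acquires /l/'s values for everything under Cavity — [+anterior], [+coronal], [−distributed] — while keeping its own [voice], [spread glottis], [constricted glottis], ….
Among the inventory, only /s/ has exactly this specification, giving the surface form [əlsoθə].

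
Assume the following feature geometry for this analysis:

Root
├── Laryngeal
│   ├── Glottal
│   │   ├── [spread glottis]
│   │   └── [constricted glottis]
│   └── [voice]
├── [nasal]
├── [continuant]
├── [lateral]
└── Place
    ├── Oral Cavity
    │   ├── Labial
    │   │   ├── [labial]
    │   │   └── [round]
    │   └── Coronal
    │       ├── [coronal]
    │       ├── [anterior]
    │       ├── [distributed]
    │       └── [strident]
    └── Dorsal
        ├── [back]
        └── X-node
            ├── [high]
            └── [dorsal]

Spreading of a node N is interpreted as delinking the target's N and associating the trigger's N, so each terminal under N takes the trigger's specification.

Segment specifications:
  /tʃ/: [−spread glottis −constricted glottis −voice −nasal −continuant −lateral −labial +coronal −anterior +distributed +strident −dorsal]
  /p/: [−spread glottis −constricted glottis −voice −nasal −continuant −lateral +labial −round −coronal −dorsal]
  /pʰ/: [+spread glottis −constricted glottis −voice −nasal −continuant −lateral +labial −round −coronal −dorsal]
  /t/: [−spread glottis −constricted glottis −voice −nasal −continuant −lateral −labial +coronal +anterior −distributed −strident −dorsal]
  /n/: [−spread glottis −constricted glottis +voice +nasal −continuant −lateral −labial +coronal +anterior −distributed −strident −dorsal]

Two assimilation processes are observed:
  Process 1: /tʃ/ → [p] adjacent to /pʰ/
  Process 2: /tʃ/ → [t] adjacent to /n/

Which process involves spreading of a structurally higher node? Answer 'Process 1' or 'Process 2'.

Process 1

In Process 1, [labial], [round], [coronal], [anterior], [distributed], [strident] change, so the minimal spreading node is Oral Cavity at depth 2.
Process 2 alters [anterior], [distributed], [strident]; the lowest common ancestor is Coronal (depth 3 from Root).
Oral Cavity is closer to Root than Coronal, so Process 1 spreads the higher node.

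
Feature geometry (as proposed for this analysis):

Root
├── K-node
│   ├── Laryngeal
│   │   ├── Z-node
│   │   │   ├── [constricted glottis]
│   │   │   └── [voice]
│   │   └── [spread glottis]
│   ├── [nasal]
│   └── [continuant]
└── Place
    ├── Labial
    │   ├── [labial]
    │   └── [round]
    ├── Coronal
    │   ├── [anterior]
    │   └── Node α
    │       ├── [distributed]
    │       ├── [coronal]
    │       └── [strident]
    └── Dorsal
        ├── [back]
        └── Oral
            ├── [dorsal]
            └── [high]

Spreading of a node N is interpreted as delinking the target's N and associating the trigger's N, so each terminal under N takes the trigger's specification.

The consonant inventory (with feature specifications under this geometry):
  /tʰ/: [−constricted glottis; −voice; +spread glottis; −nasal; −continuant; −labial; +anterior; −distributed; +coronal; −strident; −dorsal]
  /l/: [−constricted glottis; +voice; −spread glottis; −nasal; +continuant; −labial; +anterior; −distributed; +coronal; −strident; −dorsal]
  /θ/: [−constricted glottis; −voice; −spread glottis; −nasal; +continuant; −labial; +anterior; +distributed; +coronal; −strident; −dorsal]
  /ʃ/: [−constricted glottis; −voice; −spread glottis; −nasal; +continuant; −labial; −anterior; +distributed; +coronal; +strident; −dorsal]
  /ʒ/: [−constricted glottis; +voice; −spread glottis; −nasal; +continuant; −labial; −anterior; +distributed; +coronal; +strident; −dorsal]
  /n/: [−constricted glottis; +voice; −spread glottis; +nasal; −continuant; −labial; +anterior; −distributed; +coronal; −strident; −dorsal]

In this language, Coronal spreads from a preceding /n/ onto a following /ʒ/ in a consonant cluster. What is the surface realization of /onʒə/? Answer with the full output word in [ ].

[onlə]

Terminals under Coronal in this geometry: [anterior], [distributed], [coronal], [strident].
After delinking /ʒ/'s Coronal and linking /n/'s, the affected terminals become [+anterior], [−distributed], [+coronal], [−strident]; [constricted glottis], [voice], [spread glottis], … (outside Coronal) are retained from /ʒ/.
Among the inventory, only /l/ has exactly this specification, giving the surface form [onlə].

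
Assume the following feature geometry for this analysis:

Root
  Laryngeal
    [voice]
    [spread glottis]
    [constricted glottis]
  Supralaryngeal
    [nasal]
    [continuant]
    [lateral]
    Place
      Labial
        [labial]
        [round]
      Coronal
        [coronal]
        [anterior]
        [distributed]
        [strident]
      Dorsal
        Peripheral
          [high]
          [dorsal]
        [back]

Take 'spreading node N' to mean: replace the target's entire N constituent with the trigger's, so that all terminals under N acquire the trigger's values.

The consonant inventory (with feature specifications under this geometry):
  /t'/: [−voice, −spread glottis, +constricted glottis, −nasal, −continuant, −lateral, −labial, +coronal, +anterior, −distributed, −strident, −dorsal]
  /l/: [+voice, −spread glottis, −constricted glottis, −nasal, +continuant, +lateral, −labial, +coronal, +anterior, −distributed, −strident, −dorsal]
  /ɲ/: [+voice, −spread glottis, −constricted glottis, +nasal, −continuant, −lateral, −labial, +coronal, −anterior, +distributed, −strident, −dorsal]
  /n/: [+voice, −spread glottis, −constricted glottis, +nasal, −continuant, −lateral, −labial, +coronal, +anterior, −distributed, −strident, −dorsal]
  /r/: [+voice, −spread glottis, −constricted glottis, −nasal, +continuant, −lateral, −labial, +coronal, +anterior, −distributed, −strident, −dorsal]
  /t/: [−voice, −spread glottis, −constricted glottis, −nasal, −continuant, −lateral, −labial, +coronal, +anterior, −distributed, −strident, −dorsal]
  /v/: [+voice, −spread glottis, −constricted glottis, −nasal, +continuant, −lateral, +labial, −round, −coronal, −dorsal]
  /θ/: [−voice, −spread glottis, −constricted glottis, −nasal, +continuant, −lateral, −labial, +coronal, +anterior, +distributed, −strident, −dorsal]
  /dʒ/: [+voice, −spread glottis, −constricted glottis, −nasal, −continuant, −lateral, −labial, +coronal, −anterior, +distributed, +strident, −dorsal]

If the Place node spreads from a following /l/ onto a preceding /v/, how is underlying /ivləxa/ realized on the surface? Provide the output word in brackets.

[irləxa]

The Place node dominates the terminals [labial], [round], [coronal], [anterior], [distributed], [strident], [high], [dorsal], [back].
The target acquires /l/'s values for everything under Place — [−labial], [+coronal], [+anterior], [−distributed], [−strident], [−dorsal] — while keeping its own [voice], [spread glottis], [constricted glottis], ….
The resulting bundle matches /r/ in the inventory; substituting it for /v/ gives [irləxa].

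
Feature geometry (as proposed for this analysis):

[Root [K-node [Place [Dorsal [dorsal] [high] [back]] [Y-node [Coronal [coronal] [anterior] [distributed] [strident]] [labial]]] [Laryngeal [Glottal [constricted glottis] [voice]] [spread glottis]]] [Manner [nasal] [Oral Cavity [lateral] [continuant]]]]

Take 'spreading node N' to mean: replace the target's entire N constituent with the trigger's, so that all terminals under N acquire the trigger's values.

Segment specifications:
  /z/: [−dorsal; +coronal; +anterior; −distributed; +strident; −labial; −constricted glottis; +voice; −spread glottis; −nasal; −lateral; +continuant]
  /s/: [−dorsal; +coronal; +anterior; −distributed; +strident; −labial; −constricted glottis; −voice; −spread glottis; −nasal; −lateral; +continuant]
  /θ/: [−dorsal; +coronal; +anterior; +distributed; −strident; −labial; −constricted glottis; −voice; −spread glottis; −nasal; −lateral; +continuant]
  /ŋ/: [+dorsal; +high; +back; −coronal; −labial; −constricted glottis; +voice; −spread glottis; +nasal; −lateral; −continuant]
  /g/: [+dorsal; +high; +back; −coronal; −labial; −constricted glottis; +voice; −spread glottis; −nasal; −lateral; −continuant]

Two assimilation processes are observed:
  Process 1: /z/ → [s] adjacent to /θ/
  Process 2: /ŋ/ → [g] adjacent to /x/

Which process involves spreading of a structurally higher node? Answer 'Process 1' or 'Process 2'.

Process 1 alters [voice]; the lowest dominating node is [voice] (depth 4 from Root).
Process 2 alters [nasal]; the lowest dominating node is [nasal] (depth 2 from Root).
Depth 2 < depth 4; Process 2 involves the structurally higher constituent [nasal].

Process 2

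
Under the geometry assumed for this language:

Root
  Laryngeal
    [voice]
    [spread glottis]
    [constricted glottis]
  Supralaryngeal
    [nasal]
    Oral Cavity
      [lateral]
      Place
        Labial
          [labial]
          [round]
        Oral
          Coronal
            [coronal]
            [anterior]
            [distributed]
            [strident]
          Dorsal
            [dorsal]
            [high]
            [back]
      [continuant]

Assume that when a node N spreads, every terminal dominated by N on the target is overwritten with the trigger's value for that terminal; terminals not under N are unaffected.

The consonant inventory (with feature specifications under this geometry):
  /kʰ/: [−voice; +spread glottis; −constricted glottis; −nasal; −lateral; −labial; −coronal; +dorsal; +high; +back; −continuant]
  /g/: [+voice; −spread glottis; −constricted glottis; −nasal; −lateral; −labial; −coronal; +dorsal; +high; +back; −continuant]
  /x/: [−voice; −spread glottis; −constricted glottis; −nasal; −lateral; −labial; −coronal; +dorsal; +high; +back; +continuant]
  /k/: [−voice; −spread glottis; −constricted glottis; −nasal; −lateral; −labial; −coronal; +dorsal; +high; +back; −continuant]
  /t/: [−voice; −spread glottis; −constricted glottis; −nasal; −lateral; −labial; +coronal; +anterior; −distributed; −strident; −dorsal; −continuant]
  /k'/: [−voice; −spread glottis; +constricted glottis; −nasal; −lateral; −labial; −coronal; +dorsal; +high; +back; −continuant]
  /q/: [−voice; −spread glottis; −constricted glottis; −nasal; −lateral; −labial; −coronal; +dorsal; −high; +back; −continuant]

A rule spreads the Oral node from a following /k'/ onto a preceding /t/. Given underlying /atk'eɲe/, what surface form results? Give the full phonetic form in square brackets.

[akk'eɲe]

Oral immediately or transitively dominates [coronal], [anterior], [distributed], [strident], [dorsal], [high], [back].
The target acquires /k'/'s values for everything under Oral — [−coronal], [+dorsal], [+high], [+back] — while keeping its own [voice], [spread glottis], [constricted glottis], ….
The resulting bundle matches /k/ in the inventory; substituting it for /t/ gives [akk'eɲe].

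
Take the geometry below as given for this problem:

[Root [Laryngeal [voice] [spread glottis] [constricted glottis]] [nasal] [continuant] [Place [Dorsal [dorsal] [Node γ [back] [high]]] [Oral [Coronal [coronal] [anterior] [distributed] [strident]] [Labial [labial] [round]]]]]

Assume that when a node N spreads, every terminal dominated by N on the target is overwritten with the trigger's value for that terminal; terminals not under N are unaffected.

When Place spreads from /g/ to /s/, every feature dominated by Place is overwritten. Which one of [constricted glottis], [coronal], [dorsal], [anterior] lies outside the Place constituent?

Under this geometry, Place contains [dorsal], [back], [high], [coronal], [anterior], [distributed], [strident], [labial], [round].
Of the listed options, [anterior], [dorsal], [coronal] are among these and would be overwritten by spreading Place.
[constricted glottis] attaches under Laryngeal, not under Place, so /s/ retains its own value for [constricted glottis].

[constricted glottis]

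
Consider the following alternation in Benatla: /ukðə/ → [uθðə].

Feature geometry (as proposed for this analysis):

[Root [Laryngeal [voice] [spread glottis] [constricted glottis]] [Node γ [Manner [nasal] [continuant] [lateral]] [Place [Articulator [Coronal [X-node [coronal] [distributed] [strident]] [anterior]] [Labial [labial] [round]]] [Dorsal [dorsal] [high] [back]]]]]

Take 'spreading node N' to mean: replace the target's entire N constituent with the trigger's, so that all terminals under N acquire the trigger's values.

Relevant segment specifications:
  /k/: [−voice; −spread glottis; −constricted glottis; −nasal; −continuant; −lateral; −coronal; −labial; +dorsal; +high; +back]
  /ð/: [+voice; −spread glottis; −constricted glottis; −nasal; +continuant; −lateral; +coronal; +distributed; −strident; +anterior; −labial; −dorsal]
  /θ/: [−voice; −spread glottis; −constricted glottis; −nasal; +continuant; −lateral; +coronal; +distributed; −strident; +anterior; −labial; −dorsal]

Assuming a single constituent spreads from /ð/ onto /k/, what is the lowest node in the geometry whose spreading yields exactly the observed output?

Node γ

/k/ and [θ] differ in [continuant], [coronal], [anterior], [distributed], [strident], [dorsal], [high], [back]; every other specified feature is identical.
These terminals are all dominated by Node γ, and no proper subconstituent of Node γ covers them all; Node γ is their lowest common ancestor.
Spreading Node γ from /ð/ overwrites each of those terminals with /ð/'s values, yielding exactly [θ].
Since [voice] is preserved even though /ð/ disagrees there, no node above Node γ spread.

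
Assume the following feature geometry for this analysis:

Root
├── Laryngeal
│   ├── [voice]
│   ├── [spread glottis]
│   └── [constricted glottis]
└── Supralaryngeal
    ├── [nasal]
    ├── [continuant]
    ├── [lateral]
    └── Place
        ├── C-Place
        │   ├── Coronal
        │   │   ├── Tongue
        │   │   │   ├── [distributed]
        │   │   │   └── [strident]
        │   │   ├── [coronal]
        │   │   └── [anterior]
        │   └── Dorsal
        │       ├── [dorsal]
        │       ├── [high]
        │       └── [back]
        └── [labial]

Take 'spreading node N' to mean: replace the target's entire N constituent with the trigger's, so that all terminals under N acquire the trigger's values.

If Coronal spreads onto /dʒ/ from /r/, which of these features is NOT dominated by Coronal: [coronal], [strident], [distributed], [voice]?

Coronal dominates exactly [distributed], [strident], [coronal], [anterior].
Of the listed options, [coronal], [strident], [distributed] are among these and would be overwritten by spreading Coronal.
[voice] attaches under Laryngeal, not under Coronal, so /dʒ/ retains its own value for [voice].

[voice]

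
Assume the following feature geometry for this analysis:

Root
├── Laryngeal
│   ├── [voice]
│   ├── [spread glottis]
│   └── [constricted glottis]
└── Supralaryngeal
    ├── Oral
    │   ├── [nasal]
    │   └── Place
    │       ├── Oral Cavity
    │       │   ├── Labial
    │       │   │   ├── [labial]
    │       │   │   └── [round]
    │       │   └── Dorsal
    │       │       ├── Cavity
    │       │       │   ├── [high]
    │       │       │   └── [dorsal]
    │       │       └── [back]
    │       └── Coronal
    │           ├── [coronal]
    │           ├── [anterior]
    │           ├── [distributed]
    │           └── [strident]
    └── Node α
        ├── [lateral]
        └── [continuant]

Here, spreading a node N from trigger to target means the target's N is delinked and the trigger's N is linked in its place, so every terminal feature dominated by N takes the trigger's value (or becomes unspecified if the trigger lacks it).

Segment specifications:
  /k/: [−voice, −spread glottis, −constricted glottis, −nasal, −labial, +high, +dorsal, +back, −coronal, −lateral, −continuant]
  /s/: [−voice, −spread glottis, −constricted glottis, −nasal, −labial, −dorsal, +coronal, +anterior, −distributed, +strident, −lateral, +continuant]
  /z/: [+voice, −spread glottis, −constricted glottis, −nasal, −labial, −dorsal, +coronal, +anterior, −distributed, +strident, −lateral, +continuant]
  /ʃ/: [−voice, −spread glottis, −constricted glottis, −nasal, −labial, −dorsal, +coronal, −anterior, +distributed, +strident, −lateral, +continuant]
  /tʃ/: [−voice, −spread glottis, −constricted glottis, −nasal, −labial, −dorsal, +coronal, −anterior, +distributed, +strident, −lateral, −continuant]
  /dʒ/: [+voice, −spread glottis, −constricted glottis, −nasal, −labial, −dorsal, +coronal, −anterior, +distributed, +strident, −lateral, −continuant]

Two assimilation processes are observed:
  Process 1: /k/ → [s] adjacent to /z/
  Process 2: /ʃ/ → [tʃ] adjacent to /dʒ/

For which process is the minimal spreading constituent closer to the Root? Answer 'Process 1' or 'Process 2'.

Process 1

In Process 1, [continuant], [coronal], [anterior], [distributed], [strident], [dorsal], [high], [back] change, so the minimal spreading node is Supralaryngeal at depth 1.
In Process 2, [continuant] changes, so the minimal spreading node is [continuant] at depth 3.
Supralaryngeal (depth 1) sits above [continuant] (depth 3), making Process 1 the one with the higher spreading node.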